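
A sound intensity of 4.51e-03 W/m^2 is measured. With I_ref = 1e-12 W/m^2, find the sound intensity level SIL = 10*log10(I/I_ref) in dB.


I / I_ref = 4.51e-03 / 1e-12 = 4.51e+09
SIL = 10 * log10(4.51e+09) = 96.542 dB


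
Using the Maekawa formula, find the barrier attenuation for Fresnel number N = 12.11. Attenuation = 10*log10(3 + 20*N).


3 + 20*N = 3 + 20*12.11 = 245.2
Att = 10*log10(245.2) = 23.895 dB


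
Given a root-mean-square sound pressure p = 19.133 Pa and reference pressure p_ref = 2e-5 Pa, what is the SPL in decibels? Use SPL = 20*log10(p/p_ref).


p / p_ref = 19.133 / 2e-5 = 956650
SPL = 20 * log10(956650) = 119.62 dB


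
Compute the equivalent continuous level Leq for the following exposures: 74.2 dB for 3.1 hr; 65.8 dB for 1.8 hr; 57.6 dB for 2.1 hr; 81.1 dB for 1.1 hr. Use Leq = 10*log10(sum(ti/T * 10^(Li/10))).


T_total = 3.1 + 1.8 + 2.1 + 1.1 = 8.1 hr
(3.1/8.1) * 10^(74.2/10) = 1.00665e+07
(1.8/8.1) * 10^(65.8/10) = 844865
(2.1/8.1) * 10^(57.6/10) = 149188
(1.1/8.1) * 10^(81.1/10) = 1.74947e+07
Sum = 1.00665e+07 + 844865 + 149188 + 1.74947e+07 = 2.85553e+07
Leq = 10*log10(2.85553e+07) = 74.557 dB


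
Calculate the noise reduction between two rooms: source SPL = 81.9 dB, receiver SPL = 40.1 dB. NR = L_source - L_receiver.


NR = L_source - L_receiver (difference between source and receiving room levels)
NR = 81.9 - 40.1 = 41.8 dB


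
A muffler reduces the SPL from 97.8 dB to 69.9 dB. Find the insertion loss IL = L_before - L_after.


Insertion loss = SPL without muffler - SPL with muffler
IL = 97.8 - 69.9 = 27.9 dB


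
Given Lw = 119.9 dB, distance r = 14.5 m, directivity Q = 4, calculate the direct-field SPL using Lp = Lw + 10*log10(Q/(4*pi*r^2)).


4*pi*r^2 = 4*pi*14.5^2 = 2642.08 m^2
Q / (4*pi*r^2) = 4 / 2642.08 = 0.00151396
Lp = 119.9 + 10*log10(0.00151396) = 91.701 dB


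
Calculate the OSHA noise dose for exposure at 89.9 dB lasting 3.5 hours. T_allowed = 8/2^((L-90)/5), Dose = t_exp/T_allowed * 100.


T_allowed = 8 / 2^((89.9 - 90)/5) = 8.11168 hr
Dose = 3.5 / 8.11168 * 100 = 43.148 %


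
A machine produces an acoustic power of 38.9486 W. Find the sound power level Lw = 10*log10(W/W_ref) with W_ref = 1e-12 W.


W / W_ref = 38.9486 / 1e-12 = 3.89486e+13
Lw = 10 * log10(3.89486e+13) = 135.9 dB


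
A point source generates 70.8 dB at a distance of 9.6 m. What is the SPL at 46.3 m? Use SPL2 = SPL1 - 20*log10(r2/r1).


r2/r1 = 46.3/9.6 = 4.82292
Correction = 20*log10(4.82292) = 13.6662 dB
SPL2 = 70.8 - 13.6662 = 57.134 dB


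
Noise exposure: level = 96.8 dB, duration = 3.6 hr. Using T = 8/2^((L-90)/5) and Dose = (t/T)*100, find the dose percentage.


T_allowed = 8 / 2^((96.8 - 90)/5) = 3.11666 hr
Dose = 3.6 / 3.11666 * 100 = 115.51 %


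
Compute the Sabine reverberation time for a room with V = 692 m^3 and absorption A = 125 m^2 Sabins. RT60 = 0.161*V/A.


RT60 = 0.161 * 692 / 125 = 0.8913 s


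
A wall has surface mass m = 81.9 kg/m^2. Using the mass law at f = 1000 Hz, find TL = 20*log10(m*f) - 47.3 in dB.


m * f = 81.9 * 1000 = 81900
20*log10(81900) = 98.2657 dB
TL = 98.2657 - 47.3 = 50.966 dB


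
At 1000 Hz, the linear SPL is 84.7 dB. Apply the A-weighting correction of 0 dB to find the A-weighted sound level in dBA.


A-weighting table: 1000 Hz -> 0 dB correction
SPL_A = SPL + correction = 84.7 + (0) = 84.7 dBA


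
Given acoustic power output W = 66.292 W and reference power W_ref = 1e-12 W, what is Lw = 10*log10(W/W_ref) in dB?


W / W_ref = 66.292 / 1e-12 = 6.6292e+13
Lw = 10 * log10(6.6292e+13) = 138.21 dB


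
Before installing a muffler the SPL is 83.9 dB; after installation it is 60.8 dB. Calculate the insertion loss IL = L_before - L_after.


Insertion loss = SPL without muffler - SPL with muffler
IL = 83.9 - 60.8 = 23.1 dB


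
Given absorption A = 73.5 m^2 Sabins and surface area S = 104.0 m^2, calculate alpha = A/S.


Absorption coefficient = absorbed power / incident power
alpha = A / S = 73.5 / 104.0 = 0.70673


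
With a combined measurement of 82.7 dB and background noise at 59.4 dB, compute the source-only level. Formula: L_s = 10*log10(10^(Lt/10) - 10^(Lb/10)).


10^(82.7/10) = 1.86209e+08
10^(59.4/10) = 870964
Difference = 1.86209e+08 - 870964 = 1.85338e+08
L_source = 10*log10(1.85338e+08) = 82.68 dB


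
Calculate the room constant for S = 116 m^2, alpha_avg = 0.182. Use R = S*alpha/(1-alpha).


R = 116 * 0.182 / (1 - 0.182) = 25.809 m^2


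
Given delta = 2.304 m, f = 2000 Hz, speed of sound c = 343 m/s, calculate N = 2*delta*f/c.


N = 2*delta*f/c = 2*delta/lambda, where lambda = c/f
lambda = 343 / 2000 = 0.1715 m
N = 2 * 2.304 / 0.1715 = 26.869


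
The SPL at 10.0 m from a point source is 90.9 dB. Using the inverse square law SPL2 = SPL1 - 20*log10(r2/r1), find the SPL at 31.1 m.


r2/r1 = 31.1/10.0 = 3.11
Correction = 20*log10(3.11) = 9.85521 dB
SPL2 = 90.9 - 9.85521 = 81.045 dB


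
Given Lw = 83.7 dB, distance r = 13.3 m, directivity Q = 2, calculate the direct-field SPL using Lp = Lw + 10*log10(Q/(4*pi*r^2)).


4*pi*r^2 = 4*pi*13.3^2 = 2222.87 m^2
Q / (4*pi*r^2) = 2 / 2222.87 = 0.000899738
Lp = 83.7 + 10*log10(0.000899738) = 53.241 dB


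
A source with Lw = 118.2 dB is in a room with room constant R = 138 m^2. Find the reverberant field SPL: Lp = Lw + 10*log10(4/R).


4/R = 4/138 = 0.0289855
Lp = 118.2 + 10*log10(0.0289855) = 102.82 dB


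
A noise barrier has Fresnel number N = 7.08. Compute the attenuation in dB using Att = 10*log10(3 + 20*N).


3 + 20*N = 3 + 20*7.08 = 144.6
Att = 10*log10(144.6) = 21.602 dB


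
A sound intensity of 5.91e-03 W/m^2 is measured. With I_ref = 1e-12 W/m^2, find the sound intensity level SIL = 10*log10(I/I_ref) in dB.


I / I_ref = 5.91e-03 / 1e-12 = 5.91e+09
SIL = 10 * log10(5.91e+09) = 97.716 dB


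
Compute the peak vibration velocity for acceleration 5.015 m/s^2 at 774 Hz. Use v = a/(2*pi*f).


omega = 2*pi*f = 2*pi*774 = 4863.19 rad/s
v = a / omega = 5.015 / 4863.19 = 0.0010312 m/s


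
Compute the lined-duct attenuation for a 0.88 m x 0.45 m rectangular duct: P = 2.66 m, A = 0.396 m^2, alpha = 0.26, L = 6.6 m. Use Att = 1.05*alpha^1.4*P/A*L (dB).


alpha^1.4 = 0.26^1.4 = 0.151692
Attenuation rate = 1.05 * alpha^1.4 * P / A
= 1.05 * 0.151692 * 2.66 / 0.396 = 1.06989 dB/m
Total Att = 1.06989 * 6.6 = 7.0613 dB


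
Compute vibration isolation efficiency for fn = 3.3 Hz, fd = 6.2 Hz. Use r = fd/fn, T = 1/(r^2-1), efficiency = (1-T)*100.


r = 6.2 / 3.3 = 1.87879
r^2 - 1 = 1.87879^2 - 1 = 2.52985
T = 1/2.52985 = 0.39528
Efficiency = (1 - 0.39528)*100 = 60.472 %


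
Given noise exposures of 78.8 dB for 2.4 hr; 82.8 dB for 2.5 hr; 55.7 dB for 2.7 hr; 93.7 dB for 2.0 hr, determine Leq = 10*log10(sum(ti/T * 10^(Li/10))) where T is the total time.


T_total = 2.4 + 2.5 + 2.7 + 2.0 = 9.6 hr
(2.4/9.6) * 10^(78.8/10) = 1.89644e+07
(2.5/9.6) * 10^(82.8/10) = 4.96214e+07
(2.7/9.6) * 10^(55.7/10) = 104494
(2.0/9.6) * 10^(93.7/10) = 4.88381e+08
Sum = 1.89644e+07 + 4.96214e+07 + 104494 + 4.88381e+08 = 5.57071e+08
Leq = 10*log10(5.57071e+08) = 87.459 dB


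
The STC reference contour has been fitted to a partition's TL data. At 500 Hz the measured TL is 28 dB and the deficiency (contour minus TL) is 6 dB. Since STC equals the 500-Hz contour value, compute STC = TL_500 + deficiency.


By ASTM E413, STC = value of the fitted reference contour at 500 Hz.
Contour value at 500 Hz = TL_500 + deficiency = 28 + 6 = 34
STC = 34


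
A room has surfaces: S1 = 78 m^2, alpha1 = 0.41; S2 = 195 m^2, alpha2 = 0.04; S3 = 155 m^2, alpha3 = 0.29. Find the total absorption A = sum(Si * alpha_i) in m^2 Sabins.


78 * 0.41 = 31.98
195 * 0.04 = 7.8
155 * 0.29 = 44.95
A_total = 31.98 + 7.8 + 44.95 = 84.73 m^2


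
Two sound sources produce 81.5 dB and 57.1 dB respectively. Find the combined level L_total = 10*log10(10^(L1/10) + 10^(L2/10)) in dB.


10^(81.5/10) = 1.41254e+08
10^(57.1/10) = 512861
Sum = 1.41254e+08 + 512861 = 1.41767e+08
L_total = 10*log10(1.41767e+08) = 81.516 dB


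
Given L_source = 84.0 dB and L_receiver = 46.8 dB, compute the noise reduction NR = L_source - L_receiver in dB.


NR = L_source - L_receiver (difference between source and receiving room levels)
NR = 84.0 - 46.8 = 37.2 dB


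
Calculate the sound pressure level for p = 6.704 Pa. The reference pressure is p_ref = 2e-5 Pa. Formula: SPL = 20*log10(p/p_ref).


p / p_ref = 6.704 / 2e-5 = 335200
SPL = 20 * log10(335200) = 110.51 dB


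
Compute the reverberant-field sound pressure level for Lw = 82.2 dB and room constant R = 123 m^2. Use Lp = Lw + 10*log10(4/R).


4/R = 4/123 = 0.0325203
Lp = 82.2 + 10*log10(0.0325203) = 67.322 dB


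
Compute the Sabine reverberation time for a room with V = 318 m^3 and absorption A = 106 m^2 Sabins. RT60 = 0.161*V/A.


RT60 = 0.161 * 318 / 106 = 0.483 s


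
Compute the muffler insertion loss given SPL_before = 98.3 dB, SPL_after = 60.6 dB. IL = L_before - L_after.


Insertion loss = SPL without muffler - SPL with muffler
IL = 98.3 - 60.6 = 37.7 dB


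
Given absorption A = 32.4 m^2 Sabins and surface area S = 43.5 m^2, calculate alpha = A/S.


Absorption coefficient = absorbed power / incident power
alpha = A / S = 32.4 / 43.5 = 0.74483


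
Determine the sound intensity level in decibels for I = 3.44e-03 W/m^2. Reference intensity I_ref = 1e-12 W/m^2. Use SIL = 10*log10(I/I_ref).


I / I_ref = 3.44e-03 / 1e-12 = 3.44e+09
SIL = 10 * log10(3.44e+09) = 95.366 dB


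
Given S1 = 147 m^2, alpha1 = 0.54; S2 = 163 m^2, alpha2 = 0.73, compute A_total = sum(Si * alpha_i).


147 * 0.54 = 79.38
163 * 0.73 = 118.99
A_total = 79.38 + 118.99 = 198.37 m^2


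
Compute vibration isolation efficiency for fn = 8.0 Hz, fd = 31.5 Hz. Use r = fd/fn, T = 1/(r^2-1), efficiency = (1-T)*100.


r = 31.5 / 8.0 = 3.9375
r^2 - 1 = 3.9375^2 - 1 = 14.5039
T = 1/14.5039 = 0.068947
Efficiency = (1 - 0.068947)*100 = 93.105 %


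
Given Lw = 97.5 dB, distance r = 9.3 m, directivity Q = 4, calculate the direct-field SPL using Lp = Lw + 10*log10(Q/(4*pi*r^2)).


4*pi*r^2 = 4*pi*9.3^2 = 1086.87 m^2
Q / (4*pi*r^2) = 4 / 1086.87 = 0.00368029
Lp = 97.5 + 10*log10(0.00368029) = 73.159 dB


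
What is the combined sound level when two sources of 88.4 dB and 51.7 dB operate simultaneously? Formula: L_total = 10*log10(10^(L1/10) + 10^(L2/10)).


10^(88.4/10) = 6.91831e+08
10^(51.7/10) = 147911
Sum = 6.91831e+08 + 147911 = 6.91979e+08
L_total = 10*log10(6.91979e+08) = 88.401 dB


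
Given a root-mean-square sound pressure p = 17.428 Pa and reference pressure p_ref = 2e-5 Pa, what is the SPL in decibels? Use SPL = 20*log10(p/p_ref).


p / p_ref = 17.428 / 2e-5 = 871400
SPL = 20 * log10(871400) = 118.8 dB


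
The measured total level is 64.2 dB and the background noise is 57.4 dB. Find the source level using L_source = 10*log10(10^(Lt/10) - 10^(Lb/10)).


10^(64.2/10) = 2.63027e+06
10^(57.4/10) = 549541
Difference = 2.63027e+06 - 549541 = 2.08073e+06
L_source = 10*log10(2.08073e+06) = 63.182 dB


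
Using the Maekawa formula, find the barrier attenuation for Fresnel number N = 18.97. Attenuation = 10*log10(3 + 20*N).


3 + 20*N = 3 + 20*18.97 = 382.4
Att = 10*log10(382.4) = 25.825 dB


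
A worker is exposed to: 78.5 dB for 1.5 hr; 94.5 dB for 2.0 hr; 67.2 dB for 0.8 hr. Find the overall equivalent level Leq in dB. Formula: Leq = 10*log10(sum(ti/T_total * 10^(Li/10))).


T_total = 1.5 + 2.0 + 0.8 = 4.3 hr
(1.5/4.3) * 10^(78.5/10) = 2.46958e+07
(2.0/4.3) * 10^(94.5/10) = 1.31088e+09
(0.8/4.3) * 10^(67.2/10) = 976386
Sum = 2.46958e+07 + 1.31088e+09 + 976386 = 1.33655e+09
Leq = 10*log10(1.33655e+09) = 91.26 dB


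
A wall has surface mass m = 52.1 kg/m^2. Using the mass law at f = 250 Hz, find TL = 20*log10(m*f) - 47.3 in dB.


m * f = 52.1 * 250 = 13025
20*log10(13025) = 82.2956 dB
TL = 82.2956 - 47.3 = 34.996 dB


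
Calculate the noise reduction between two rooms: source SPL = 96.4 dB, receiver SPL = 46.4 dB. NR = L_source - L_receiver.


NR = L_source - L_receiver (difference between source and receiving room levels)
NR = 96.4 - 46.4 = 50 dB


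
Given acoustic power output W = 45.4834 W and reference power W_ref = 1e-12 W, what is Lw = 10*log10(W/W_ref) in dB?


W / W_ref = 45.4834 / 1e-12 = 4.54834e+13
Lw = 10 * log10(4.54834e+13) = 136.58 dB


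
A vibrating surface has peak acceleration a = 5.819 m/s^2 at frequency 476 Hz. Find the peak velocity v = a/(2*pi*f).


omega = 2*pi*f = 2*pi*476 = 2990.8 rad/s
v = a / omega = 5.819 / 2990.8 = 0.0019456 m/s


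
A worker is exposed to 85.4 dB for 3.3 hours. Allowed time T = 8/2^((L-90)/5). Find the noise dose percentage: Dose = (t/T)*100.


T_allowed = 8 / 2^((85.4 - 90)/5) = 15.1369 hr
Dose = 3.3 / 15.1369 * 100 = 21.801 %


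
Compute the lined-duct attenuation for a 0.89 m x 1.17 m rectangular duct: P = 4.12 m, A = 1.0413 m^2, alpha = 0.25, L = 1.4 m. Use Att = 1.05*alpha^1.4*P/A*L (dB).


alpha^1.4 = 0.25^1.4 = 0.143587
Attenuation rate = 1.05 * alpha^1.4 * P / A
= 1.05 * 0.143587 * 4.12 / 1.0413 = 0.596521 dB/m
Total Att = 0.596521 * 1.4 = 0.83513 dB


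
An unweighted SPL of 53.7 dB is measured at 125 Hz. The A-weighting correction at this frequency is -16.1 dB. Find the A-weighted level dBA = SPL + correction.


A-weighting table: 125 Hz -> -16.1 dB correction
SPL_A = SPL + correction = 53.7 + (-16.1) = 37.6 dBA


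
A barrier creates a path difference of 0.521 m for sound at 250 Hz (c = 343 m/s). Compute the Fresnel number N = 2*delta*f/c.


N = 2*delta*f/c = 2*delta/lambda, where lambda = c/f
lambda = 343 / 250 = 1.372 m
N = 2 * 0.521 / 1.372 = 0.75948


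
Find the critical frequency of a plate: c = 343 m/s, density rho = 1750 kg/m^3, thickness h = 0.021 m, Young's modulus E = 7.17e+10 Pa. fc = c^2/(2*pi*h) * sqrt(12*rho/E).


12*rho/E = 12*1750/7.17e+10 = 2.92887e-07
sqrt(12*rho/E) = sqrt(2.92887e-07) = 0.00054119
c^2/(2*pi*h) = 343^2/(2*pi*0.021) = 891639
fc = 891639 * 0.00054119 = 482.55 Hz


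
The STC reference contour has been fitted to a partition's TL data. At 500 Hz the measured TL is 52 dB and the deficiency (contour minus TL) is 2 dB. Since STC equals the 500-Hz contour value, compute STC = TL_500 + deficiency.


By ASTM E413, STC = value of the fitted reference contour at 500 Hz.
Contour value at 500 Hz = TL_500 + deficiency = 52 + 2 = 54
STC = 54


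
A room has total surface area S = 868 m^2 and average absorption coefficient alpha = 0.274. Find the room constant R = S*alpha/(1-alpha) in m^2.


R = 868 * 0.274 / (1 - 0.274) = 327.59 m^2


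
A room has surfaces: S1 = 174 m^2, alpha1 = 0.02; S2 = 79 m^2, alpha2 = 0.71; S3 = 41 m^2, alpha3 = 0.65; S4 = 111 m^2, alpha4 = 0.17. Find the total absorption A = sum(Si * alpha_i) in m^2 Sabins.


174 * 0.02 = 3.48
79 * 0.71 = 56.09
41 * 0.65 = 26.65
111 * 0.17 = 18.87
A_total = 3.48 + 56.09 + 26.65 + 18.87 = 105.09 m^2


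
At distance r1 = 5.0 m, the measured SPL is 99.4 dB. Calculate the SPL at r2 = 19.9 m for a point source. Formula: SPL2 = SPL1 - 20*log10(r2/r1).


r2/r1 = 19.9/5.0 = 3.98
Correction = 20*log10(3.98) = 11.9977 dB
SPL2 = 99.4 - 11.9977 = 87.402 dB


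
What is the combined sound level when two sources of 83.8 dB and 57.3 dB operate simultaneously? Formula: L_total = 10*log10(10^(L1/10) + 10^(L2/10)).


10^(83.8/10) = 2.39883e+08
10^(57.3/10) = 537032
Sum = 2.39883e+08 + 537032 = 2.4042e+08
L_total = 10*log10(2.4042e+08) = 83.81 dB


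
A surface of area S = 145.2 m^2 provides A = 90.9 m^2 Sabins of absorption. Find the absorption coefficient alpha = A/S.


Absorption coefficient = absorbed power / incident power
alpha = A / S = 90.9 / 145.2 = 0.62603


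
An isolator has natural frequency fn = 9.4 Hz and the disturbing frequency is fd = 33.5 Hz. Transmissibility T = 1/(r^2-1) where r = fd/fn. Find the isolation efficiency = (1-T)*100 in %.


r = 33.5 / 9.4 = 3.56383
r^2 - 1 = 3.56383^2 - 1 = 11.7009
T = 1/11.7009 = 0.0854635
Efficiency = (1 - 0.0854635)*100 = 91.454 %


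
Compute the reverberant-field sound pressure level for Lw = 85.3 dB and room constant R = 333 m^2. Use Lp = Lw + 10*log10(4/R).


4/R = 4/333 = 0.012012
Lp = 85.3 + 10*log10(0.012012) = 66.096 dB


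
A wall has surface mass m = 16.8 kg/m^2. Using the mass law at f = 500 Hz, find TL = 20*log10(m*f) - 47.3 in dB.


m * f = 16.8 * 500 = 8400
20*log10(8400) = 78.4856 dB
TL = 78.4856 - 47.3 = 31.186 dB


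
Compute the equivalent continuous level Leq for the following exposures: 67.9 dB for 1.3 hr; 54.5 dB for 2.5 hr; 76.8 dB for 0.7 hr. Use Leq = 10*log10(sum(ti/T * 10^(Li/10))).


T_total = 1.3 + 2.5 + 0.7 = 4.5 hr
(1.3/4.5) * 10^(67.9/10) = 1.78127e+06
(2.5/4.5) * 10^(54.5/10) = 156577
(0.7/4.5) * 10^(76.8/10) = 7.44536e+06
Sum = 1.78127e+06 + 156577 + 7.44536e+06 = 9.38321e+06
Leq = 10*log10(9.38321e+06) = 69.724 dB


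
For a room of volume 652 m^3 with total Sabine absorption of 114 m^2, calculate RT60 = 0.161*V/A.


RT60 = 0.161 * 652 / 114 = 0.92081 s


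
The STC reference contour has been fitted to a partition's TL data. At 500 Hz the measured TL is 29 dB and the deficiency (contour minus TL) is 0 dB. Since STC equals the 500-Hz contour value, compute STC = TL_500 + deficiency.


By ASTM E413, STC = value of the fitted reference contour at 500 Hz.
Contour value at 500 Hz = TL_500 + deficiency = 29 + 0 = 29
STC = 29


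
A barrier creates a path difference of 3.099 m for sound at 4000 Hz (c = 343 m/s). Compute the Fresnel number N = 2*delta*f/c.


N = 2*delta*f/c = 2*delta/lambda, where lambda = c/f
lambda = 343 / 4000 = 0.08575 m
N = 2 * 3.099 / 0.08575 = 72.28


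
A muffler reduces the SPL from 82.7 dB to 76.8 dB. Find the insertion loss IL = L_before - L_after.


Insertion loss = SPL without muffler - SPL with muffler
IL = 82.7 - 76.8 = 5.9 dB


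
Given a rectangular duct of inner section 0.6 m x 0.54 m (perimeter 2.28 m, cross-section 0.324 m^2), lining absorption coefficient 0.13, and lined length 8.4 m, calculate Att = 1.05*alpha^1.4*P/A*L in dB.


alpha^1.4 = 0.13^1.4 = 0.0574805
Attenuation rate = 1.05 * alpha^1.4 * P / A
= 1.05 * 0.0574805 * 2.28 / 0.324 = 0.424717 dB/m
Total Att = 0.424717 * 8.4 = 3.5676 dB


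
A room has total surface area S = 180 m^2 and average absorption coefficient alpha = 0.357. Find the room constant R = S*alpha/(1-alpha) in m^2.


R = 180 * 0.357 / (1 - 0.357) = 99.938 m^2


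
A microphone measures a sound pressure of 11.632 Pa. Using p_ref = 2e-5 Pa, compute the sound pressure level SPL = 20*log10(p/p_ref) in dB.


p / p_ref = 11.632 / 2e-5 = 581600
SPL = 20 * log10(581600) = 115.29 dB


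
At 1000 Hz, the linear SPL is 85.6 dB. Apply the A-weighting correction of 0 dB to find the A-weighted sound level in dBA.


A-weighting table: 1000 Hz -> 0 dB correction
SPL_A = SPL + correction = 85.6 + (0) = 85.6 dBA


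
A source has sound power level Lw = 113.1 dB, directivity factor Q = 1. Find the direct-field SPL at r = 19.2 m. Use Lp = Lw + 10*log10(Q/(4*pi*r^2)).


4*pi*r^2 = 4*pi*19.2^2 = 4632.47 m^2
Q / (4*pi*r^2) = 1 / 4632.47 = 0.000215868
Lp = 113.1 + 10*log10(0.000215868) = 76.442 dB


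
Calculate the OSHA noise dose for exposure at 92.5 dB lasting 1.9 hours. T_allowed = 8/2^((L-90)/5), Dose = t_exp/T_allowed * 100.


T_allowed = 8 / 2^((92.5 - 90)/5) = 5.65685 hr
Dose = 1.9 / 5.65685 * 100 = 33.588 %


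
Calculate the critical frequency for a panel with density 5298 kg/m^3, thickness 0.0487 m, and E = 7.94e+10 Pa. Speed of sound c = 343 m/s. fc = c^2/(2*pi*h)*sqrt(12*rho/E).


12*rho/E = 12*5298/7.94e+10 = 8.00705e-07
sqrt(12*rho/E) = sqrt(8.00705e-07) = 0.000894821
c^2/(2*pi*h) = 343^2/(2*pi*0.0487) = 384485
fc = 384485 * 0.000894821 = 344.05 Hz


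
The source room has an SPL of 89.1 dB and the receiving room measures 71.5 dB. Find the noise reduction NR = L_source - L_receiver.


NR = L_source - L_receiver (difference between source and receiving room levels)
NR = 89.1 - 71.5 = 17.6 dB


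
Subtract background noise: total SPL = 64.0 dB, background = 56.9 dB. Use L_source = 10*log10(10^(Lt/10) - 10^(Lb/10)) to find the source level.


10^(64.0/10) = 2.51189e+06
10^(56.9/10) = 489779
Difference = 2.51189e+06 - 489779 = 2.02211e+06
L_source = 10*log10(2.02211e+06) = 63.058 dB


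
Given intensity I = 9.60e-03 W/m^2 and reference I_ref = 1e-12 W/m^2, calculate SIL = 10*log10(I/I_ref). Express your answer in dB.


I / I_ref = 9.60e-03 / 1e-12 = 9.6e+09
SIL = 10 * log10(9.6e+09) = 99.823 dB


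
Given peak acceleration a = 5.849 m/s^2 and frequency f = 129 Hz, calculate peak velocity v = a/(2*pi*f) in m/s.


omega = 2*pi*f = 2*pi*129 = 810.531 rad/s
v = a / omega = 5.849 / 810.531 = 0.0072163 m/s


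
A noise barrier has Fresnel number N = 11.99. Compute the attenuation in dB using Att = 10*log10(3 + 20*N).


3 + 20*N = 3 + 20*11.99 = 242.8
Att = 10*log10(242.8) = 23.852 dB


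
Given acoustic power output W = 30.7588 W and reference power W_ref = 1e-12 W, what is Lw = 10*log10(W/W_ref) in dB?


W / W_ref = 30.7588 / 1e-12 = 3.07588e+13
Lw = 10 * log10(3.07588e+13) = 134.88 dB


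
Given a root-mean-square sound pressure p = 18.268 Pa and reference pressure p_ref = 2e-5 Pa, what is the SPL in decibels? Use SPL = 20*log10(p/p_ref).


p / p_ref = 18.268 / 2e-5 = 913400
SPL = 20 * log10(913400) = 119.21 dB


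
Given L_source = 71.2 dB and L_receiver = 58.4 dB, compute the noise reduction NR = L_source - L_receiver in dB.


NR = L_source - L_receiver (difference between source and receiving room levels)
NR = 71.2 - 58.4 = 12.8 dB


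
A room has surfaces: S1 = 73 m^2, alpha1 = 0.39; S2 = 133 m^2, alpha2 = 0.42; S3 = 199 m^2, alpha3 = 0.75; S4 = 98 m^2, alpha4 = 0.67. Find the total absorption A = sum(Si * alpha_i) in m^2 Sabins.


73 * 0.39 = 28.47
133 * 0.42 = 55.86
199 * 0.75 = 149.25
98 * 0.67 = 65.66
A_total = 28.47 + 55.86 + 149.25 + 65.66 = 299.24 m^2


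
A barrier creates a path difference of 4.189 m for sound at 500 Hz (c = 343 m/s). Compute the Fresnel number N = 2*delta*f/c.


N = 2*delta*f/c = 2*delta/lambda, where lambda = c/f
lambda = 343 / 500 = 0.686 m
N = 2 * 4.189 / 0.686 = 12.213


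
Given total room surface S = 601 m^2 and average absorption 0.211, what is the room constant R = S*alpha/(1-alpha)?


R = 601 * 0.211 / (1 - 0.211) = 160.72 m^2


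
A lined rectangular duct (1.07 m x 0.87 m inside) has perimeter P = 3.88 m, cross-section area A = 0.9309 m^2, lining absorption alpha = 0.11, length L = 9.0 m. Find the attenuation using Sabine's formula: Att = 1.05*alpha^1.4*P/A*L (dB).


alpha^1.4 = 0.11^1.4 = 0.0454935
Attenuation rate = 1.05 * alpha^1.4 * P / A
= 1.05 * 0.0454935 * 3.88 / 0.9309 = 0.199098 dB/m
Total Att = 0.199098 * 9.0 = 1.7919 dB


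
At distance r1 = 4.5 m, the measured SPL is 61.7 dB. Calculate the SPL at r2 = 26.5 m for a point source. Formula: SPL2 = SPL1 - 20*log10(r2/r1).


r2/r1 = 26.5/4.5 = 5.88889
Correction = 20*log10(5.88889) = 15.4007 dB
SPL2 = 61.7 - 15.4007 = 46.299 dB


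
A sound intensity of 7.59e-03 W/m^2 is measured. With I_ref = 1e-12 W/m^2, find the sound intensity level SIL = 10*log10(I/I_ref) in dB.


I / I_ref = 7.59e-03 / 1e-12 = 7.59e+09
SIL = 10 * log10(7.59e+09) = 98.802 dB


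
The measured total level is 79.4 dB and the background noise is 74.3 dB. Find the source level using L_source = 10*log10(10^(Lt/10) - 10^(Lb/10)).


10^(79.4/10) = 8.70964e+07
10^(74.3/10) = 2.69153e+07
Difference = 8.70964e+07 - 2.69153e+07 = 6.01811e+07
L_source = 10*log10(6.01811e+07) = 77.795 dB


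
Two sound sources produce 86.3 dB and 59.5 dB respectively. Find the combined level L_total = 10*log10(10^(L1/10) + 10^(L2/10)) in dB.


10^(86.3/10) = 4.2658e+08
10^(59.5/10) = 891251
Sum = 4.2658e+08 + 891251 = 4.27471e+08
L_total = 10*log10(4.27471e+08) = 86.309 dB


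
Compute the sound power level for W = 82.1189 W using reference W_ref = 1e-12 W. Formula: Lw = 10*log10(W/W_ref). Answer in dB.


W / W_ref = 82.1189 / 1e-12 = 8.21189e+13
Lw = 10 * log10(8.21189e+13) = 139.14 dB


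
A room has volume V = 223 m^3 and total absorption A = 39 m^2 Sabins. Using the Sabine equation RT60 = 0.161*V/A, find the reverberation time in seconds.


RT60 = 0.161 * 223 / 39 = 0.92059 s


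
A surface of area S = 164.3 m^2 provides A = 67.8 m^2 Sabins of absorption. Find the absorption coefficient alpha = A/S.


Absorption coefficient = absorbed power / incident power
alpha = A / S = 67.8 / 164.3 = 0.41266


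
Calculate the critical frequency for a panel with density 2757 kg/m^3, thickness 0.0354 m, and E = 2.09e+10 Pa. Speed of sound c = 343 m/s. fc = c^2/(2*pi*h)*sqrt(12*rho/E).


12*rho/E = 12*2757/2.09e+10 = 1.58297e-06
sqrt(12*rho/E) = sqrt(1.58297e-06) = 0.00125816
c^2/(2*pi*h) = 343^2/(2*pi*0.0354) = 528938
fc = 528938 * 0.00125816 = 665.49 Hz


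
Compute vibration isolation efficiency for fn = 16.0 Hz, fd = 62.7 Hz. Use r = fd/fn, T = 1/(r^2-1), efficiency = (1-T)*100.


r = 62.7 / 16.0 = 3.91875
r^2 - 1 = 3.91875^2 - 1 = 14.3566
T = 1/14.3566 = 0.0696544
Efficiency = (1 - 0.0696544)*100 = 93.035 %


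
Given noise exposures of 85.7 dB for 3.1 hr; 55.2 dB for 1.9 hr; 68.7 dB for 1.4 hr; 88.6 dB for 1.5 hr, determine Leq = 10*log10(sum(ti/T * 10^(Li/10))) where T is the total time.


T_total = 3.1 + 1.9 + 1.4 + 1.5 = 7.9 hr
(3.1/7.9) * 10^(85.7/10) = 1.45792e+08
(1.9/7.9) * 10^(55.2/10) = 79639.1
(1.4/7.9) * 10^(68.7/10) = 1.31371e+06
(1.5/7.9) * 10^(88.6/10) = 1.37551e+08
Sum = 1.45792e+08 + 79639.1 + 1.31371e+06 + 1.37551e+08 = 2.84736e+08
Leq = 10*log10(2.84736e+08) = 84.544 dB


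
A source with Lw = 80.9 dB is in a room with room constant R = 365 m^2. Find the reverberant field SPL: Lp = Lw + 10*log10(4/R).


4/R = 4/365 = 0.0109589
Lp = 80.9 + 10*log10(0.0109589) = 61.298 dB


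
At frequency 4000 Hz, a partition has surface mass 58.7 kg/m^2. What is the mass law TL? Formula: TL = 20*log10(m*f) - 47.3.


m * f = 58.7 * 4000 = 234800
20*log10(234800) = 107.414 dB
TL = 107.414 - 47.3 = 60.114 dB


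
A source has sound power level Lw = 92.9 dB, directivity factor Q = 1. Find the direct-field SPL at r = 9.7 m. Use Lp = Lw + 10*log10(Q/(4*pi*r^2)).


4*pi*r^2 = 4*pi*9.7^2 = 1182.37 m^2
Q / (4*pi*r^2) = 1 / 1182.37 = 0.000845759
Lp = 92.9 + 10*log10(0.000845759) = 62.172 dB


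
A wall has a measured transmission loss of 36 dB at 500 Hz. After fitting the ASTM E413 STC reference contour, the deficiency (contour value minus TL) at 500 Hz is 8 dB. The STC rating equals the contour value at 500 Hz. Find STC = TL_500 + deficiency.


By ASTM E413, STC = value of the fitted reference contour at 500 Hz.
Contour value at 500 Hz = TL_500 + deficiency = 36 + 8 = 44
STC = 44


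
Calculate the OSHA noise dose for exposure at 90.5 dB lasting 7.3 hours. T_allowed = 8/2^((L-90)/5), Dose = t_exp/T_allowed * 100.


T_allowed = 8 / 2^((90.5 - 90)/5) = 7.46426 hr
Dose = 7.3 / 7.46426 * 100 = 97.799 %


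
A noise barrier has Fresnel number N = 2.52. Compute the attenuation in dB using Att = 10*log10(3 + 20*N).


3 + 20*N = 3 + 20*2.52 = 53.4
Att = 10*log10(53.4) = 17.275 dB


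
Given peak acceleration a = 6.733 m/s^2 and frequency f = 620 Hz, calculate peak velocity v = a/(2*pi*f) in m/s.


omega = 2*pi*f = 2*pi*620 = 3895.57 rad/s
v = a / omega = 6.733 / 3895.57 = 0.0017284 m/s


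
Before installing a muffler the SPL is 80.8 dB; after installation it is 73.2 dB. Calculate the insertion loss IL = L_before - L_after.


Insertion loss = SPL without muffler - SPL with muffler
IL = 80.8 - 73.2 = 7.6 dB


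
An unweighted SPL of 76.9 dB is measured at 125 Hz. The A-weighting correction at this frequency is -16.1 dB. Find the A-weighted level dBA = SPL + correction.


A-weighting table: 125 Hz -> -16.1 dB correction
SPL_A = SPL + correction = 76.9 + (-16.1) = 60.8 dBA


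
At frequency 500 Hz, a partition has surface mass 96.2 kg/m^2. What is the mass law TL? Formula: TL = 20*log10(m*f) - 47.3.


m * f = 96.2 * 500 = 48100
20*log10(48100) = 93.6429 dB
TL = 93.6429 - 47.3 = 46.343 dB


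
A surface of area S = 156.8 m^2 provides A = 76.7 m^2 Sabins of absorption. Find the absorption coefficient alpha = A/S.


Absorption coefficient = absorbed power / incident power
alpha = A / S = 76.7 / 156.8 = 0.48916


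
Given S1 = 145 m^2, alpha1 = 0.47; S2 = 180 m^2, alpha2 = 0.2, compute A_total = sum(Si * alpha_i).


145 * 0.47 = 68.15
180 * 0.2 = 36
A_total = 68.15 + 36 = 104.15 m^2


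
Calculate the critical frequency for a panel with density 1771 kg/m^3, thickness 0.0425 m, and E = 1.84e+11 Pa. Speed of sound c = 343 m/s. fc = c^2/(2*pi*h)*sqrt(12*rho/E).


12*rho/E = 12*1771/1.84e+11 = 1.155e-07
sqrt(12*rho/E) = sqrt(1.155e-07) = 0.000339853
c^2/(2*pi*h) = 343^2/(2*pi*0.0425) = 440575
fc = 440575 * 0.000339853 = 149.73 Hz


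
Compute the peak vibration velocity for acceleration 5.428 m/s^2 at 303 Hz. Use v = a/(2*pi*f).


omega = 2*pi*f = 2*pi*303 = 1903.81 rad/s
v = a / omega = 5.428 / 1903.81 = 0.0028511 m/s


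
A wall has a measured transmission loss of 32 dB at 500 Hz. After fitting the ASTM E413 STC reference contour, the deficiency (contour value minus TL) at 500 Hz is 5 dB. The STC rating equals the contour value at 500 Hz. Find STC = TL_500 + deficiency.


By ASTM E413, STC = value of the fitted reference contour at 500 Hz.
Contour value at 500 Hz = TL_500 + deficiency = 32 + 5 = 37
STC = 37


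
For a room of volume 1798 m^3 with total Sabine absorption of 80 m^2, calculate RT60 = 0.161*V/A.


RT60 = 0.161 * 1798 / 80 = 3.6185 s


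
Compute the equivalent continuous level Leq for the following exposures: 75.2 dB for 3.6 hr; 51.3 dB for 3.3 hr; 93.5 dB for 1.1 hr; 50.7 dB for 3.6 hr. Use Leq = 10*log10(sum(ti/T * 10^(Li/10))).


T_total = 3.6 + 3.3 + 1.1 + 3.6 = 11.6 hr
(3.6/11.6) * 10^(75.2/10) = 1.02765e+07
(3.3/11.6) * 10^(51.3/10) = 38375.7
(1.1/11.6) * 10^(93.5/10) = 2.12293e+08
(3.6/11.6) * 10^(50.7/10) = 36462.3
Sum = 1.02765e+07 + 38375.7 + 2.12293e+08 + 36462.3 = 2.22644e+08
Leq = 10*log10(2.22644e+08) = 83.476 dB


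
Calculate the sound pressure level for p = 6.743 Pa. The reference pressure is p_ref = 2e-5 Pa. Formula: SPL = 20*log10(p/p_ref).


p / p_ref = 6.743 / 2e-5 = 337150
SPL = 20 * log10(337150) = 110.56 dB


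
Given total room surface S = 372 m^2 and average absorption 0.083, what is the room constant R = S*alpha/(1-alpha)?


R = 372 * 0.083 / (1 - 0.083) = 33.671 m^2


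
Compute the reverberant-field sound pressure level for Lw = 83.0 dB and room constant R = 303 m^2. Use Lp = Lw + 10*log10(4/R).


4/R = 4/303 = 0.0132013
Lp = 83.0 + 10*log10(0.0132013) = 64.206 dB


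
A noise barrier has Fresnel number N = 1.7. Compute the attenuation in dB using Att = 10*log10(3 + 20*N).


3 + 20*N = 3 + 20*1.7 = 37
Att = 10*log10(37) = 15.682 dB


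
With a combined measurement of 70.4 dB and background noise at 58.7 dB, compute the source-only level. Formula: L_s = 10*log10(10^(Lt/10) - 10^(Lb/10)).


10^(70.4/10) = 1.09648e+07
10^(58.7/10) = 741310
Difference = 1.09648e+07 - 741310 = 1.02235e+07
L_source = 10*log10(1.02235e+07) = 70.096 dB


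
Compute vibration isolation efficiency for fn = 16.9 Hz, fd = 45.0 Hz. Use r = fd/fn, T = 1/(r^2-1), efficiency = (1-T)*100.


r = 45.0 / 16.9 = 2.66272
r^2 - 1 = 2.66272^2 - 1 = 6.09008
T = 1/6.09008 = 0.164201
Efficiency = (1 - 0.164201)*100 = 83.58 %


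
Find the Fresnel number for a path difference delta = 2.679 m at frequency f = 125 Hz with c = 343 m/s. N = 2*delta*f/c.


N = 2*delta*f/c = 2*delta/lambda, where lambda = c/f
lambda = 343 / 125 = 2.744 m
N = 2 * 2.679 / 2.744 = 1.9526


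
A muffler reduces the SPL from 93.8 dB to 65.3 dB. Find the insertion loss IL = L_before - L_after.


Insertion loss = SPL without muffler - SPL with muffler
IL = 93.8 - 65.3 = 28.5 dB


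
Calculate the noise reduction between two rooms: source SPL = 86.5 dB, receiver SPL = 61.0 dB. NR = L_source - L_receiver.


NR = L_source - L_receiver (difference between source and receiving room levels)
NR = 86.5 - 61.0 = 25.5 dB


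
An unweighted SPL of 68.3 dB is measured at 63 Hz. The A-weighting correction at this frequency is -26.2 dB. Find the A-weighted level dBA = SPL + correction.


A-weighting table: 63 Hz -> -26.2 dB correction
SPL_A = SPL + correction = 68.3 + (-26.2) = 42.1 dBA


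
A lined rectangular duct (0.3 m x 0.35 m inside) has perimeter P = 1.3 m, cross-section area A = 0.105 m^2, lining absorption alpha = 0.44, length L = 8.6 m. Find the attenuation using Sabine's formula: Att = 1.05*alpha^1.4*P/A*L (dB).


alpha^1.4 = 0.44^1.4 = 0.316835
Attenuation rate = 1.05 * alpha^1.4 * P / A
= 1.05 * 0.316835 * 1.3 / 0.105 = 4.11885 dB/m
Total Att = 4.11885 * 8.6 = 35.422 dB


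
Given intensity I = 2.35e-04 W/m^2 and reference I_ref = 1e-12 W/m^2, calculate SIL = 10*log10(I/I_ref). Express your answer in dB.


I / I_ref = 2.35e-04 / 1e-12 = 2.35e+08
SIL = 10 * log10(2.35e+08) = 83.711 dB


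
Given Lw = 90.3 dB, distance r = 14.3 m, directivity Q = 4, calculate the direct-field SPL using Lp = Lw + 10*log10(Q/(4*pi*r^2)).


4*pi*r^2 = 4*pi*14.3^2 = 2569.7 m^2
Q / (4*pi*r^2) = 4 / 2569.7 = 0.0015566
Lp = 90.3 + 10*log10(0.0015566) = 62.222 dB


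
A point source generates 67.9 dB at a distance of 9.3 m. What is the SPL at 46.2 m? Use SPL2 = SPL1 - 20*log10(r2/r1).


r2/r1 = 46.2/9.3 = 4.96774
Correction = 20*log10(4.96774) = 13.9232 dB
SPL2 = 67.9 - 13.9232 = 53.977 dB


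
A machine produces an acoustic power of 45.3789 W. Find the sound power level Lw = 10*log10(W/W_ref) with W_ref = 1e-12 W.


W / W_ref = 45.3789 / 1e-12 = 4.53789e+13
Lw = 10 * log10(4.53789e+13) = 136.57 dB


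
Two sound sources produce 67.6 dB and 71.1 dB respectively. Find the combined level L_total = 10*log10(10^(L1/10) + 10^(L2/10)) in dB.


10^(67.6/10) = 5.7544e+06
10^(71.1/10) = 1.28825e+07
Sum = 5.7544e+06 + 1.28825e+07 = 1.86369e+07
L_total = 10*log10(1.86369e+07) = 72.704 dB


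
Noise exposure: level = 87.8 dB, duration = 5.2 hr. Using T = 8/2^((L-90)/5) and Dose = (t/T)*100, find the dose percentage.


T_allowed = 8 / 2^((87.8 - 90)/5) = 10.8528 hr
Dose = 5.2 / 10.8528 * 100 = 47.914 %


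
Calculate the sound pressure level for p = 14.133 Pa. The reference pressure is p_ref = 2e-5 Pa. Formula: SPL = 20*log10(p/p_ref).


p / p_ref = 14.133 / 2e-5 = 706650
SPL = 20 * log10(706650) = 116.98 dB


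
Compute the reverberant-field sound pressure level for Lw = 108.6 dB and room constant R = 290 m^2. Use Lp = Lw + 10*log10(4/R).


4/R = 4/290 = 0.0137931
Lp = 108.6 + 10*log10(0.0137931) = 89.997 dB


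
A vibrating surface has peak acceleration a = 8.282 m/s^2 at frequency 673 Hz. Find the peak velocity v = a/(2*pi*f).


omega = 2*pi*f = 2*pi*673 = 4228.58 rad/s
v = a / omega = 8.282 / 4228.58 = 0.0019586 m/s


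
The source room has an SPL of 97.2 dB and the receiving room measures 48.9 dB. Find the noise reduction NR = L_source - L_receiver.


NR = L_source - L_receiver (difference between source and receiving room levels)
NR = 97.2 - 48.9 = 48.3 dB


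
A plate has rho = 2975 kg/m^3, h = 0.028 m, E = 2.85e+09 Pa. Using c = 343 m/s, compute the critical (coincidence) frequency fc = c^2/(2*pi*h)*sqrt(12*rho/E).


12*rho/E = 12*2975/2.85e+09 = 1.25263e-05
sqrt(12*rho/E) = sqrt(1.25263e-05) = 0.00353925
c^2/(2*pi*h) = 343^2/(2*pi*0.028) = 668729
fc = 668729 * 0.00353925 = 2366.8 Hz


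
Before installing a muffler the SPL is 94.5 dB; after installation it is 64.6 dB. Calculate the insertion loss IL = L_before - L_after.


Insertion loss = SPL without muffler - SPL with muffler
IL = 94.5 - 64.6 = 29.9 dB


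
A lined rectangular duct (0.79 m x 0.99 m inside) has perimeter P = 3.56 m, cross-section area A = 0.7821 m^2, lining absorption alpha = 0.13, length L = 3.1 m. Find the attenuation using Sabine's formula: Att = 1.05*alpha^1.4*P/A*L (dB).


alpha^1.4 = 0.13^1.4 = 0.0574805
Attenuation rate = 1.05 * alpha^1.4 * P / A
= 1.05 * 0.0574805 * 3.56 / 0.7821 = 0.274725 dB/m
Total Att = 0.274725 * 3.1 = 0.85165 dB


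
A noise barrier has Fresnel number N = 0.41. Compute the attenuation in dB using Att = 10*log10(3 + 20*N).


3 + 20*N = 3 + 20*0.41 = 11.2
Att = 10*log10(11.2) = 10.492 dB


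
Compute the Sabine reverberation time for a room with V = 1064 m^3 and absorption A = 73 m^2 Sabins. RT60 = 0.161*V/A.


RT60 = 0.161 * 1064 / 73 = 2.3466 s


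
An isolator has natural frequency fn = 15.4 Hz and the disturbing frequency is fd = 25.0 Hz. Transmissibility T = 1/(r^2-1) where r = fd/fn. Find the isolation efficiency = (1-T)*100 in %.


r = 25.0 / 15.4 = 1.62338
r^2 - 1 = 1.62338^2 - 1 = 1.63536
T = 1/1.63536 = 0.611486
Efficiency = (1 - 0.611486)*100 = 38.851 %


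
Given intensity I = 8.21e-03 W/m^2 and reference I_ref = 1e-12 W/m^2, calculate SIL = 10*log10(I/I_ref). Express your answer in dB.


I / I_ref = 8.21e-03 / 1e-12 = 8.21e+09
SIL = 10 * log10(8.21e+09) = 99.143 dB


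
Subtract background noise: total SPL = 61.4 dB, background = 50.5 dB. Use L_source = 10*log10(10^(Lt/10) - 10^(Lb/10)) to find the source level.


10^(61.4/10) = 1.38038e+06
10^(50.5/10) = 112202
Difference = 1.38038e+06 - 112202 = 1.26818e+06
L_source = 10*log10(1.26818e+06) = 61.032 dB


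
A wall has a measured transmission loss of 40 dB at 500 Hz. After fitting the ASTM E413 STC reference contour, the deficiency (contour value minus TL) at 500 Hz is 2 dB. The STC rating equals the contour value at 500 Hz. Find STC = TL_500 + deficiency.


By ASTM E413, STC = value of the fitted reference contour at 500 Hz.
Contour value at 500 Hz = TL_500 + deficiency = 40 + 2 = 42
STC = 42


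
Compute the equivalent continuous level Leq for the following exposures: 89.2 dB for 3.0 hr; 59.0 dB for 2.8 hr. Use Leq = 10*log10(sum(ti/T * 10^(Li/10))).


T_total = 3.0 + 2.8 = 5.8 hr
(3.0/5.8) * 10^(89.2/10) = 4.30223e+08
(2.8/5.8) * 10^(59.0/10) = 383469
Sum = 4.30223e+08 + 383469 = 4.30606e+08
Leq = 10*log10(4.30606e+08) = 86.341 dB


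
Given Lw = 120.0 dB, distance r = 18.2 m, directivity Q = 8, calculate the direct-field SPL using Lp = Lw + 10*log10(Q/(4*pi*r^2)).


4*pi*r^2 = 4*pi*18.2^2 = 4162.48 m^2
Q / (4*pi*r^2) = 8 / 4162.48 = 0.00192193
Lp = 120.0 + 10*log10(0.00192193) = 92.837 dB


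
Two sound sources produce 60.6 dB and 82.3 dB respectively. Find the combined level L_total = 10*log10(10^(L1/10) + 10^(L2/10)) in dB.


10^(60.6/10) = 1.14815e+06
10^(82.3/10) = 1.69824e+08
Sum = 1.14815e+06 + 1.69824e+08 = 1.70972e+08
L_total = 10*log10(1.70972e+08) = 82.329 dB


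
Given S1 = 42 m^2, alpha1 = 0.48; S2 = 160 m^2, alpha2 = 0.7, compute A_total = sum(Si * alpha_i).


42 * 0.48 = 20.16
160 * 0.7 = 112
A_total = 20.16 + 112 = 132.16 m^2


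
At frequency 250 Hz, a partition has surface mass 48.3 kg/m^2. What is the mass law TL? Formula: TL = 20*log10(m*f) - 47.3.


m * f = 48.3 * 250 = 12075
20*log10(12075) = 81.6377 dB
TL = 81.6377 - 47.3 = 34.338 dB


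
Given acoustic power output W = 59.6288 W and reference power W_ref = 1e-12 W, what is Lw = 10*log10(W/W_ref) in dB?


W / W_ref = 59.6288 / 1e-12 = 5.96288e+13
Lw = 10 * log10(5.96288e+13) = 137.75 dB


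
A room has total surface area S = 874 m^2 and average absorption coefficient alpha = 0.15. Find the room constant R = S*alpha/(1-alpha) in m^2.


R = 874 * 0.15 / (1 - 0.15) = 154.24 m^2


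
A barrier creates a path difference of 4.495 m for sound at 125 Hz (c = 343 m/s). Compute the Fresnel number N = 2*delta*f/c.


N = 2*delta*f/c = 2*delta/lambda, where lambda = c/f
lambda = 343 / 125 = 2.744 m
N = 2 * 4.495 / 2.744 = 3.2762
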